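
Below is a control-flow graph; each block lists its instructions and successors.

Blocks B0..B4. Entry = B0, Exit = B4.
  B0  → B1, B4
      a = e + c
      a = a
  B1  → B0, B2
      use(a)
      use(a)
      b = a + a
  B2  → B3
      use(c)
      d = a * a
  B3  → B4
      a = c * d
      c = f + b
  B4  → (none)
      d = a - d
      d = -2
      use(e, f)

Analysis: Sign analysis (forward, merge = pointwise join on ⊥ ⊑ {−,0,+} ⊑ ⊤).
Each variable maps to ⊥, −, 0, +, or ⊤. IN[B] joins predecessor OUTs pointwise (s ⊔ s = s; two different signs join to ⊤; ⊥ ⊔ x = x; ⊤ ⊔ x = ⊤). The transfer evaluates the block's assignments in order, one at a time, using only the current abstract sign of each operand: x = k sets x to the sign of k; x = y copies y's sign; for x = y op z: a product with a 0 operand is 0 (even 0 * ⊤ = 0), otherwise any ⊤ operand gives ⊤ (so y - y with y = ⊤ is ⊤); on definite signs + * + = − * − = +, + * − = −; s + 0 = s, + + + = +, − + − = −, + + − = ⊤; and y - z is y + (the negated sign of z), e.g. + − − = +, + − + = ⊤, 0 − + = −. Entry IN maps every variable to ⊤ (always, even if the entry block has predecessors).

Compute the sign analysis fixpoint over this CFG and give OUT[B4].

Answer: {a: ⊤, b: ⊤, c: ⊤, d: -, e: ⊤, f: ⊤}

Derivation:
Fixpoint table:
  B0:  IN=(all ⊤)  OUT=(all ⊤)
  B1:  IN=(all ⊤)  OUT=(all ⊤)
  B2:  IN=(all ⊤)  OUT=(all ⊤)
  B3:  IN=(all ⊤)  OUT=(all ⊤)
  B4:  IN=(all ⊤)  OUT={d:-; rest ⊤}

Merge at B4: IN[B4] = OUT[B0] ⊔ OUT[B3] = {a: ⊤, b: ⊤, c: ⊤, d: ⊤, e: ⊤, f: ⊤}
Applying B4's transfer function to that IN value gives OUT[B4] (row B4 above).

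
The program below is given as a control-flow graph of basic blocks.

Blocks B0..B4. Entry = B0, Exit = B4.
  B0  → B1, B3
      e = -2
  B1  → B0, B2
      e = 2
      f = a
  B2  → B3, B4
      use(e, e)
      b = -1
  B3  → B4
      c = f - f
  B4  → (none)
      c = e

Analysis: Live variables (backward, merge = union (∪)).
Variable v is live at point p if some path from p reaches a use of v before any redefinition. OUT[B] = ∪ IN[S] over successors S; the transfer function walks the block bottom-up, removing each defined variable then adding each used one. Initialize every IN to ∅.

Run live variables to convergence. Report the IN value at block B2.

Answer: {e, f}

Trace:
Fixpoint table:
  B0: | IN={a, f} | OUT={a, e, f}
  B1: | IN={a} | OUT={a, e, f}
  B2: | IN={e, f} | OUT={e, f}
  B3: | IN={e, f} | OUT={e}
  B4: | IN={e} | OUT={}

Merge at B2: OUT[B2] = IN[B3] ⊔ IN[B4] = {e, f}
Applying B2's transfer function to that OUT value gives IN[B2] (row B2 above).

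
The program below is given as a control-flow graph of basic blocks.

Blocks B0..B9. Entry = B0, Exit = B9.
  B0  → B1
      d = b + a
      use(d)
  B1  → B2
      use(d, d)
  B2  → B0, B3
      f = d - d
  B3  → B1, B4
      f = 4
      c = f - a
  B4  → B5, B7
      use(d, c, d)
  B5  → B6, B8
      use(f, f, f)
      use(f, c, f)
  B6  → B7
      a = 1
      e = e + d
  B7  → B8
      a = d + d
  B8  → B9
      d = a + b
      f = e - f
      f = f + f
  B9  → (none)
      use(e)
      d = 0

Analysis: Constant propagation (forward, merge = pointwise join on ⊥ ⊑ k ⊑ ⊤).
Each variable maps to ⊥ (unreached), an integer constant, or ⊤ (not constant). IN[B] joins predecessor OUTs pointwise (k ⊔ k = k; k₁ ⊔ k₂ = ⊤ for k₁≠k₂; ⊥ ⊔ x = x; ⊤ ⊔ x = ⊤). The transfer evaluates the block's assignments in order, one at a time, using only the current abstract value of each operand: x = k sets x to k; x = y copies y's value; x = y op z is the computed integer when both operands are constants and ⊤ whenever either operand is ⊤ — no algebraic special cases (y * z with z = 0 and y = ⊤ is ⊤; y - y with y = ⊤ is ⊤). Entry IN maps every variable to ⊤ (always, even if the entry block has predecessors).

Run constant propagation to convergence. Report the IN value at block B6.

Fixpoint table:
  B0:   IN=(all ⊤)   OUT=(all ⊤)
  B1:   IN=(all ⊤)   OUT=(all ⊤)
  B2:   IN=(all ⊤)   OUT=(all ⊤)
  B3:   IN=(all ⊤)   OUT={f:4; rest ⊤}
  B4:   IN={f:4; rest ⊤}   OUT={f:4; rest ⊤}
  B5:   IN={f:4; rest ⊤}   OUT={f:4; rest ⊤}
  B6:   IN={f:4; rest ⊤}   OUT={a:1, f:4; rest ⊤}
  B7:   IN={f:4; rest ⊤}   OUT={f:4; rest ⊤}
  B8:   IN={f:4; rest ⊤}   OUT=(all ⊤)
  B9:   IN=(all ⊤)   OUT={d:0; rest ⊤}

Merge at B6: IN[B6] = OUT[B5] = {a: ⊤, b: ⊤, c: ⊤, d: ⊤, e: ⊤, f: 4}

Answer: {a: ⊤, b: ⊤, c: ⊤, d: ⊤, e: ⊤, f: 4}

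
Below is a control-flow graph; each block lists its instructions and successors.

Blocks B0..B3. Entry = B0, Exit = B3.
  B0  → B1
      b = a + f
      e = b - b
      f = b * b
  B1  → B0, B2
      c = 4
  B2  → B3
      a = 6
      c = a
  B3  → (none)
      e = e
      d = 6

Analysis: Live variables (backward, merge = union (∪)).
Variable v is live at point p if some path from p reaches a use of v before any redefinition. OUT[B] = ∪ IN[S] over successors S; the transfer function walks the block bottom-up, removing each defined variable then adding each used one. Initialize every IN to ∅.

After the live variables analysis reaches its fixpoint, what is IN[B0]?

Converged values:
  B0:  IN={a, f}  OUT={a, e, f}
  B1:  IN={a, e, f}  OUT={a, e, f}
  B2:  IN={e}  OUT={e}
  B3:  IN={e}  OUT={}

Merge at B0: OUT[B0] = IN[B1] = {a, e, f}
Applying B0's transfer function to that OUT value gives IN[B0] (row B0 above).

Answer: {a, f}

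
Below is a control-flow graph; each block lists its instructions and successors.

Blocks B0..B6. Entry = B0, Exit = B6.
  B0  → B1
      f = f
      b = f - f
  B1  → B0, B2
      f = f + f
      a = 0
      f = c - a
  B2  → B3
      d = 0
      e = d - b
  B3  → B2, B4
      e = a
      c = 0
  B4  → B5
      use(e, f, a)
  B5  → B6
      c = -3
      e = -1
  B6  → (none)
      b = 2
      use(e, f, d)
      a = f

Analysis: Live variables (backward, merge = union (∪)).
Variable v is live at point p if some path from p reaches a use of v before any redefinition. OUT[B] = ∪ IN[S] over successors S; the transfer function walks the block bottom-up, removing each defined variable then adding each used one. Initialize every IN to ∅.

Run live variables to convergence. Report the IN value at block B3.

Converged values:
  B0: | IN={c, f} | OUT={b, c, f}
  B1: | IN={b, c, f} | OUT={a, b, c, f}
  B2: | IN={a, b, f} | OUT={a, b, d, f}
  B3: | IN={a, b, d, f} | OUT={a, b, d, e, f}
  B4: | IN={a, d, e, f} | OUT={d, f}
  B5: | IN={d, f} | OUT={d, e, f}
  B6: | IN={d, e, f} | OUT={}

Merge at B3: OUT[B3] = IN[B2] ⊔ IN[B4] = {a, b, d, e, f}
Applying B3's transfer function to that OUT value gives IN[B3] (row B3 above).

Answer: {a, b, d, f}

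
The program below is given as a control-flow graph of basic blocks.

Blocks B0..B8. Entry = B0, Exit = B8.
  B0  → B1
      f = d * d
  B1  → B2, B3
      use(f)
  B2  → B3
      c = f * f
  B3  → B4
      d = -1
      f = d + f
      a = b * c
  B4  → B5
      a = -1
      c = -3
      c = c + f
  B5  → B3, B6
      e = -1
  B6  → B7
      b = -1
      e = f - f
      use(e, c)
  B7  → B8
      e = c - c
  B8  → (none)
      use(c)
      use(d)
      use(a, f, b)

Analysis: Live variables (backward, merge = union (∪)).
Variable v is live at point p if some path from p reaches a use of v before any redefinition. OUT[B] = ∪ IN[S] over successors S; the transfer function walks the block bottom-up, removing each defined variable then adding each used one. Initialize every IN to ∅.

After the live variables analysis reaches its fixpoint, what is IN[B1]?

Answer: {b, c, f}

Working:
Fixpoint table:
  B0:   IN={b, c, d}   OUT={b, c, f}
  B1:   IN={b, c, f}   OUT={b, c, f}
  B2:   IN={b, f}   OUT={b, c, f}
  B3:   IN={b, c, f}   OUT={b, d, f}
  B4:   IN={b, d, f}   OUT={a, b, c, d, f}
  B5:   IN={a, b, c, d, f}   OUT={a, b, c, d, f}
  B6:   IN={a, c, d, f}   OUT={a, b, c, d, f}
  B7:   IN={a, b, c, d, f}   OUT={a, b, c, d, f}
  B8:   IN={a, b, c, d, f}   OUT={}

Merge at B1: OUT[B1] = IN[B2] ⊔ IN[B3] = {b, c, f}
Applying B1's transfer function to that OUT value gives IN[B1] (row B1 above).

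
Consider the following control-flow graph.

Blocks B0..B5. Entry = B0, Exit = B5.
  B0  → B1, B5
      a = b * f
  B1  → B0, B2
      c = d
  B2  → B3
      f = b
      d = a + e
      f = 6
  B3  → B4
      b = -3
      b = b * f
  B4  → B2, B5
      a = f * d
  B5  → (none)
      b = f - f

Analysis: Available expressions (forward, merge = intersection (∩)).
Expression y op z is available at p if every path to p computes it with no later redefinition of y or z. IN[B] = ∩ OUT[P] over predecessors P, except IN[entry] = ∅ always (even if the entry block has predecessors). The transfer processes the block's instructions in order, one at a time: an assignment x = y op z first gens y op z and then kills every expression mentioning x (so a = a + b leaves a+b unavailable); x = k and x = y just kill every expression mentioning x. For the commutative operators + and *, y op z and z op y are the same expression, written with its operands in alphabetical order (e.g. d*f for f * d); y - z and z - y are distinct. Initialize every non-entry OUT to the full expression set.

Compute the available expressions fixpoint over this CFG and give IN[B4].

Answer: {a+e}

Derivation:
Fixpoint table:
  B0:   IN={}   OUT={b*f}
  B1:   IN={b*f}   OUT={b*f}
  B2:   IN={}   OUT={a+e}
  B3:   IN={a+e}   OUT={a+e}
  B4:   IN={a+e}   OUT={d*f}
  B5:   IN={}   OUT={f-f}

Merge at B4: IN[B4] = OUT[B3] = {a+e}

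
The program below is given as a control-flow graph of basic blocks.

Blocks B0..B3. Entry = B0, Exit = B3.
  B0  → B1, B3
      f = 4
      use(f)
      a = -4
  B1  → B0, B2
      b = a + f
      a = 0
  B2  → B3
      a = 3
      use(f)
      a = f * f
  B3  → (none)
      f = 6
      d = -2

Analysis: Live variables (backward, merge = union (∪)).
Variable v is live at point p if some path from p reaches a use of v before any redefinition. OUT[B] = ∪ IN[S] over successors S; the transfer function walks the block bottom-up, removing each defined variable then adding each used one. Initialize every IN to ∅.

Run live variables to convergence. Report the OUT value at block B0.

Converged values:
  B0:   IN={}   OUT={a, f}
  B1:   IN={a, f}   OUT={f}
  B2:   IN={f}   OUT={}
  B3:   IN={}   OUT={}

Merge at B0: OUT[B0] = IN[B1] ⊔ IN[B3] = {a, f}

Answer: {a, f}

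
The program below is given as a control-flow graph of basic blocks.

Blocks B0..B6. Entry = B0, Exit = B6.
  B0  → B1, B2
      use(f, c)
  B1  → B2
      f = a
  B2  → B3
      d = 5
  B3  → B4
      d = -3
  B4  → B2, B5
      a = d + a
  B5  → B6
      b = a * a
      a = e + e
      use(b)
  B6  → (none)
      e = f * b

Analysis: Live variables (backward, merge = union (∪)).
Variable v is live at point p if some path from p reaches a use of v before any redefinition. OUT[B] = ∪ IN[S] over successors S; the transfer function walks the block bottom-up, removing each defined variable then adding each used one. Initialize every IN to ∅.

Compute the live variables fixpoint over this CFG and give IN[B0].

Per-block solution:
  B0:   IN={a, c, e, f}   OUT={a, e, f}
  B1:   IN={a, e}   OUT={a, e, f}
  B2:   IN={a, e, f}   OUT={a, e, f}
  B3:   IN={a, e, f}   OUT={a, d, e, f}
  B4:   IN={a, d, e, f}   OUT={a, e, f}
  B5:   IN={a, e, f}   OUT={b, f}
  B6:   IN={b, f}   OUT={}

Merge at B0: OUT[B0] = IN[B1] ⊔ IN[B2] = {a, e, f}
Applying B0's transfer function to that OUT value gives IN[B0] (row B0 above).

Answer: {a, c, e, f}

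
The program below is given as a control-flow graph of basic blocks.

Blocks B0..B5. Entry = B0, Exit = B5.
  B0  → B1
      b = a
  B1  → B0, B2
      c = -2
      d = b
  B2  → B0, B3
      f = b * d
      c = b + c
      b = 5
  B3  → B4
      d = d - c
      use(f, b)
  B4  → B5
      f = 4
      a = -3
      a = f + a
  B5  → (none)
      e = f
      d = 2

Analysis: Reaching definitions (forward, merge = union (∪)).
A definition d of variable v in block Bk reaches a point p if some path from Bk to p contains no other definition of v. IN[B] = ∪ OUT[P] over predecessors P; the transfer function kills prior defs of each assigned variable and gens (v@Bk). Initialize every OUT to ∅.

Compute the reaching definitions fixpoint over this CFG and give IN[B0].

Answer: {b@B0, b@B2, c@B1, c@B2, d@B1, f@B2}

Trace:
Per-block solution:
  B0:   IN={b@B0, b@B2, c@B1, c@B2, d@B1, f@B2}   OUT={b@B0, c@B1, c@B2, d@B1, f@B2}
  B1:   IN={b@B0, c@B1, c@B2, d@B1, f@B2}   OUT={b@B0, c@B1, d@B1, f@B2}
  B2:   IN={b@B0, c@B1, d@B1, f@B2}   OUT={b@B2, c@B2, d@B1, f@B2}
  B3:   IN={b@B2, c@B2, d@B1, f@B2}   OUT={b@B2, c@B2, d@B3, f@B2}
  B4:   IN={b@B2, c@B2, d@B3, f@B2}   OUT={a@B4, b@B2, c@B2, d@B3, f@B4}
  B5:   IN={a@B4, b@B2, c@B2, d@B3, f@B4}   OUT={a@B4, b@B2, c@B2, d@B5, e@B5, f@B4}

Merge at B0 (entry node, so the boundary value {} is joined with the incoming edge(s)): IN[B0] = {} ⊔ OUT[B1] ⊔ OUT[B2] = {b@B0, b@B2, c@B1, c@B2, d@B1, f@B2}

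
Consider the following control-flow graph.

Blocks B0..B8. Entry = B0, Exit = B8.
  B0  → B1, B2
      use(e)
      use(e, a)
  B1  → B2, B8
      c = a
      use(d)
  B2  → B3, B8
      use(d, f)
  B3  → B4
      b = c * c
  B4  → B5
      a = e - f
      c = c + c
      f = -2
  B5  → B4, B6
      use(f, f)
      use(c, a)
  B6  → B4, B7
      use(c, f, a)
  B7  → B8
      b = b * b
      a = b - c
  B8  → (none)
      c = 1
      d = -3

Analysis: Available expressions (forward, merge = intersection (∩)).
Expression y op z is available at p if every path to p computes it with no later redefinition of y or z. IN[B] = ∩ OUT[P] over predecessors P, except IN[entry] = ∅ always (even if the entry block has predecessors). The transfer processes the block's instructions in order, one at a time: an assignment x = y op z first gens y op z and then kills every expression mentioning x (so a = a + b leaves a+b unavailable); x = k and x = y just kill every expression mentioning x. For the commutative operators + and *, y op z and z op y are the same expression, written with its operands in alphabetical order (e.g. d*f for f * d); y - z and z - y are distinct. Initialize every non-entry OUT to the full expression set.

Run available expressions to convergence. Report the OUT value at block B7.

Per-block solution:
  B0:  IN={}  OUT={}
  B1:  IN={}  OUT={}
  B2:  IN={}  OUT={}
  B3:  IN={}  OUT={c*c}
  B4:  IN={}  OUT={}
  B5:  IN={}  OUT={}
  B6:  IN={}  OUT={}
  B7:  IN={}  OUT={b-c}
  B8:  IN={}  OUT={}

Merge at B7: IN[B7] = OUT[B6] = {}
Applying B7's transfer function to that IN value gives OUT[B7] (row B7 above).

Answer: {b-c}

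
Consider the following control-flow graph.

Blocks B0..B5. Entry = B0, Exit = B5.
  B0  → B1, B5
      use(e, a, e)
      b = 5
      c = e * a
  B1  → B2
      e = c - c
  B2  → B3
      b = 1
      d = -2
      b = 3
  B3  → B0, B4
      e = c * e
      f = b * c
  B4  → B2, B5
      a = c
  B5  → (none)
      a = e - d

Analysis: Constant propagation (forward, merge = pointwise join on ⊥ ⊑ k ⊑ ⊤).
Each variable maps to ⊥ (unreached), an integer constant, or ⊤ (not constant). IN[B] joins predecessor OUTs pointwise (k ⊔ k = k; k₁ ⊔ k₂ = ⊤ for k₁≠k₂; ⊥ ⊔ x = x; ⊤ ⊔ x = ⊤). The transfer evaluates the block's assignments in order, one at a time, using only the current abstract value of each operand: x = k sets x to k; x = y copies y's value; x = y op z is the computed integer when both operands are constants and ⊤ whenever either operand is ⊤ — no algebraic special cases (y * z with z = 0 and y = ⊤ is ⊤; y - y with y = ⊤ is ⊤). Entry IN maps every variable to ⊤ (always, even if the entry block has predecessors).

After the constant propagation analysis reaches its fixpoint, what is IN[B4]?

Answer: {a: ⊤, b: 3, c: ⊤, d: -2, e: ⊤, f: ⊤}

Derivation:
Fixpoint table:
  B0:   IN=(all ⊤)   OUT={b:5; rest ⊤}
  B1:   IN={b:5; rest ⊤}   OUT={b:5; rest ⊤}
  B2:   IN=(all ⊤)   OUT={b:3, d:-2; rest ⊤}
  B3:   IN={b:3, d:-2; rest ⊤}   OUT={b:3, d:-2; rest ⊤}
  B4:   IN={b:3, d:-2; rest ⊤}   OUT={b:3, d:-2; rest ⊤}
  B5:   IN=(all ⊤)   OUT=(all ⊤)

Merge at B4: IN[B4] = OUT[B3] = {a: ⊤, b: 3, c: ⊤, d: -2, e: ⊤, f: ⊤}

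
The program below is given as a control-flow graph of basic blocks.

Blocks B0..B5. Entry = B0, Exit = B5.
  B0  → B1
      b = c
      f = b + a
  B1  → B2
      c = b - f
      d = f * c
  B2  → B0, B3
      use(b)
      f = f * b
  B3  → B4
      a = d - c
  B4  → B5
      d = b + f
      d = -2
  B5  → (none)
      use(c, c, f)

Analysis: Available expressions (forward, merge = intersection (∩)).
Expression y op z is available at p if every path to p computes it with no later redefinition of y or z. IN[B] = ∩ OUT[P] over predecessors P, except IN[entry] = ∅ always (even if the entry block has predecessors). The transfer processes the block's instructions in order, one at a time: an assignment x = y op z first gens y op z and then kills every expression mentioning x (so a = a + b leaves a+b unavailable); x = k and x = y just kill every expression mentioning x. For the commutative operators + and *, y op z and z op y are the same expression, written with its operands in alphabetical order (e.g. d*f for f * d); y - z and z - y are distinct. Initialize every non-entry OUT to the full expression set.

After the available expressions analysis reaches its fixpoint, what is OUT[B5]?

Per-block solution:
  B0:  IN={}  OUT={a+b}
  B1:  IN={a+b}  OUT={a+b, b-f, c*f}
  B2:  IN={a+b, b-f, c*f}  OUT={a+b}
  B3:  IN={a+b}  OUT={d-c}
  B4:  IN={d-c}  OUT={b+f}
  B5:  IN={b+f}  OUT={b+f}

Merge at B5: IN[B5] = OUT[B4] = {b+f}
Applying B5's transfer function to that IN value gives OUT[B5] (row B5 above).

Answer: {b+f}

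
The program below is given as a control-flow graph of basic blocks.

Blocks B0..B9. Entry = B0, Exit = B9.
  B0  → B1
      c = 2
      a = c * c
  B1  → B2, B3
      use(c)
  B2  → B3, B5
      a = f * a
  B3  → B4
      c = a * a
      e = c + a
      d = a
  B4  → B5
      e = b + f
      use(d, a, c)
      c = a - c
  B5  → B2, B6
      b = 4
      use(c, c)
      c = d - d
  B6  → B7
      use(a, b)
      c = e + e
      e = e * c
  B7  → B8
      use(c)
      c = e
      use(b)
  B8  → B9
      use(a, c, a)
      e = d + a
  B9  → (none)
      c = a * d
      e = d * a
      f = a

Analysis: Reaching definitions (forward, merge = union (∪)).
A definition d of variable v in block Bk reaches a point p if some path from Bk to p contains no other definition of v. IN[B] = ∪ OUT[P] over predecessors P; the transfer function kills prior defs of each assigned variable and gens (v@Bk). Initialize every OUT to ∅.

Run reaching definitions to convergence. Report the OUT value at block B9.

Per-block solution:
  B0:  IN={}  OUT={a@B0, c@B0}
  B1:  IN={a@B0, c@B0}  OUT={a@B0, c@B0}
  B2:  IN={a@B0, a@B2, b@B5, c@B0, c@B5, d@B3, e@B4}  OUT={a@B2, b@B5, c@B0, c@B5, d@B3, e@B4}
  B3:  IN={a@B0, a@B2, b@B5, c@B0, c@B5, d@B3, e@B4}  OUT={a@B0, a@B2, b@B5, c@B3, d@B3, e@B3}
  B4:  IN={a@B0, a@B2, b@B5, c@B3, d@B3, e@B3}  OUT={a@B0, a@B2, b@B5, c@B4, d@B3, e@B4}
  B5:  IN={a@B0, a@B2, b@B5, c@B0, c@B4, c@B5, d@B3, e@B4}  OUT={a@B0, a@B2, b@B5, c@B5, d@B3, e@B4}
  B6:  IN={a@B0, a@B2, b@B5, c@B5, d@B3, e@B4}  OUT={a@B0, a@B2, b@B5, c@B6, d@B3, e@B6}
  B7:  IN={a@B0, a@B2, b@B5, c@B6, d@B3, e@B6}  OUT={a@B0, a@B2, b@B5, c@B7, d@B3, e@B6}
  B8:  IN={a@B0, a@B2, b@B5, c@B7, d@B3, e@B6}  OUT={a@B0, a@B2, b@B5, c@B7, d@B3, e@B8}
  B9:  IN={a@B0, a@B2, b@B5, c@B7, d@B3, e@B8}  OUT={a@B0, a@B2, b@B5, c@B9, d@B3, e@B9, f@B9}

Merge at B9: IN[B9] = OUT[B8] = {a@B0, a@B2, b@B5, c@B7, d@B3, e@B8}
Applying B9's transfer function to that IN value gives OUT[B9] (row B9 above).

Answer: {a@B0, a@B2, b@B5, c@B9, d@B3, e@B9, f@B9}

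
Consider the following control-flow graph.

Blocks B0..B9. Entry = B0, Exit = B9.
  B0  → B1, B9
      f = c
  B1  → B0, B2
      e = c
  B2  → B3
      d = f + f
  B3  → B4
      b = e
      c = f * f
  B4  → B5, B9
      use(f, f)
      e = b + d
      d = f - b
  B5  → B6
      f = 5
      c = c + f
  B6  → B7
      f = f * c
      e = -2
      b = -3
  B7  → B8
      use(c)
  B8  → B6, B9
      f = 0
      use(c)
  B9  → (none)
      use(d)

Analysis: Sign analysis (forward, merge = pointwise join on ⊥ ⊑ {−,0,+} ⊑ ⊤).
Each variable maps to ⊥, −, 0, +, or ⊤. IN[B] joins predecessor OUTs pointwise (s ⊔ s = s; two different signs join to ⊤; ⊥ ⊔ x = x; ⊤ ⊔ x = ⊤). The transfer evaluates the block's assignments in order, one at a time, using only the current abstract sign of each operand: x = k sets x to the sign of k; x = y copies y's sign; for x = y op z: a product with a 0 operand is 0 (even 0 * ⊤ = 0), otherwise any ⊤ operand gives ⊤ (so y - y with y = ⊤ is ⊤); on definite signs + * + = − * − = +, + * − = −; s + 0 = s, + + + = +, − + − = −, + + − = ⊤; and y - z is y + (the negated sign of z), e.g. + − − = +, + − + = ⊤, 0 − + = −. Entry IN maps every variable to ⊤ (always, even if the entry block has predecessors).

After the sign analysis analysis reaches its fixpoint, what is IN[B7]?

Answer: {a: ⊤, b: -, c: ⊤, d: ⊤, e: -, f: ⊤}

Derivation:
Per-block solution:
  B0:   IN=(all ⊤)   OUT=(all ⊤)
  B1:   IN=(all ⊤)   OUT=(all ⊤)
  B2:   IN=(all ⊤)   OUT=(all ⊤)
  B3:   IN=(all ⊤)   OUT=(all ⊤)
  B4:   IN=(all ⊤)   OUT=(all ⊤)
  B5:   IN=(all ⊤)   OUT={f:+; rest ⊤}
  B6:   IN=(all ⊤)   OUT={b:-, e:-; rest ⊤}
  B7:   IN={b:-, e:-; rest ⊤}   OUT={b:-, e:-; rest ⊤}
  B8:   IN={b:-, e:-; rest ⊤}   OUT={b:-, e:-, f:0; rest ⊤}
  B9:   IN=(all ⊤)   OUT=(all ⊤)

Merge at B7: IN[B7] = OUT[B6] = {a: ⊤, b: -, c: ⊤, d: ⊤, e: -, f: ⊤}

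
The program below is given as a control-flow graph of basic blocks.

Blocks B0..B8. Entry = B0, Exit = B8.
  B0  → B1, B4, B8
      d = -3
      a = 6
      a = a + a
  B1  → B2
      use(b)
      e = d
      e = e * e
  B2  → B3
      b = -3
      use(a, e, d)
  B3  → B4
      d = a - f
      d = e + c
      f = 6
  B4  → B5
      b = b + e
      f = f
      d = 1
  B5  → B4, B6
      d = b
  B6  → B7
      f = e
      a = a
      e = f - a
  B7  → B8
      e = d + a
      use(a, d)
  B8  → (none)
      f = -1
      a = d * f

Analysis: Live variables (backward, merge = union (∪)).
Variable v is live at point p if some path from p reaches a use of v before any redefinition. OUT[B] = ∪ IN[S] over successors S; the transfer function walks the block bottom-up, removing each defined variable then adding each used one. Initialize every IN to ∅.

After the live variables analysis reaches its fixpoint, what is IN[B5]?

Fixpoint table:
  B0: | IN={b, c, e, f} | OUT={a, b, c, d, e, f}
  B1: | IN={a, b, c, d, f} | OUT={a, c, d, e, f}
  B2: | IN={a, c, d, e, f} | OUT={a, b, c, e, f}
  B3: | IN={a, b, c, e, f} | OUT={a, b, e, f}
  B4: | IN={a, b, e, f} | OUT={a, b, e, f}
  B5: | IN={a, b, e, f} | OUT={a, b, d, e, f}
  B6: | IN={a, d, e} | OUT={a, d}
  B7: | IN={a, d} | OUT={d}
  B8: | IN={d} | OUT={}

Merge at B5: OUT[B5] = IN[B4] ⊔ IN[B6] = {a, b, d, e, f}
Applying B5's transfer function to that OUT value gives IN[B5] (row B5 above).

Answer: {a, b, e, f}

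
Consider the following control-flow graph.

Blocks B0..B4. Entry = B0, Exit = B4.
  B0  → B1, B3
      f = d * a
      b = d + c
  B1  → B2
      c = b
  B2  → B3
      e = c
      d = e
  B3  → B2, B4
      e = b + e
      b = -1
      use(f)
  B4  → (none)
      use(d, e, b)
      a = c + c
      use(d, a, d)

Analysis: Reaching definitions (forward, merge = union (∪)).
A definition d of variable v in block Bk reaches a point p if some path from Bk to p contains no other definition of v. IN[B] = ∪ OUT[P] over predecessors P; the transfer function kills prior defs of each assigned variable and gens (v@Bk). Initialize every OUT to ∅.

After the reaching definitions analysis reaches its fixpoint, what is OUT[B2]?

Answer: {b@B0, b@B3, c@B1, d@B2, e@B2, f@B0}

Trace:
Fixpoint table:
  B0:   IN={}   OUT={b@B0, f@B0}
  B1:   IN={b@B0, f@B0}   OUT={b@B0, c@B1, f@B0}
  B2:   IN={b@B0, b@B3, c@B1, d@B2, e@B3, f@B0}   OUT={b@B0, b@B3, c@B1, d@B2, e@B2, f@B0}
  B3:   IN={b@B0, b@B3, c@B1, d@B2, e@B2, f@B0}   OUT={b@B3, c@B1, d@B2, e@B3, f@B0}
  B4:   IN={b@B3, c@B1, d@B2, e@B3, f@B0}   OUT={a@B4, b@B3, c@B1, d@B2, e@B3, f@B0}

Merge at B2: IN[B2] = OUT[B1] ⊔ OUT[B3] = {b@B0, b@B3, c@B1, d@B2, e@B3, f@B0}
Applying B2's transfer function to that IN value gives OUT[B2] (row B2 above).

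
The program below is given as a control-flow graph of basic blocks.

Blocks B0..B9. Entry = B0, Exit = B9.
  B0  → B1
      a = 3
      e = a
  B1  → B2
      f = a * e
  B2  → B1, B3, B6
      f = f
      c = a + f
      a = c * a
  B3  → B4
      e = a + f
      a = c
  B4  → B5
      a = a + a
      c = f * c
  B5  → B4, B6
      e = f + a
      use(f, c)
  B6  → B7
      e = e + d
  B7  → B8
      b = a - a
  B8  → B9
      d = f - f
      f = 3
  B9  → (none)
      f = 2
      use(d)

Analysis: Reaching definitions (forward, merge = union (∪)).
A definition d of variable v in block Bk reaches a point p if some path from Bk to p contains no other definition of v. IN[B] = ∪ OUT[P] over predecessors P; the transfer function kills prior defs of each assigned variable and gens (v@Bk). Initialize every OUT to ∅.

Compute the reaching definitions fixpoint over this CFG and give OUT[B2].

Converged values:
  B0:   IN={}   OUT={a@B0, e@B0}
  B1:   IN={a@B0, a@B2, c@B2, e@B0, f@B2}   OUT={a@B0, a@B2, c@B2, e@B0, f@B1}
  B2:   IN={a@B0, a@B2, c@B2, e@B0, f@B1}   OUT={a@B2, c@B2, e@B0, f@B2}
  B3:   IN={a@B2, c@B2, e@B0, f@B2}   OUT={a@B3, c@B2, e@B3, f@B2}
  B4:   IN={a@B3, a@B4, c@B2, c@B4, e@B3, e@B5, f@B2}   OUT={a@B4, c@B4, e@B3, e@B5, f@B2}
  B5:   IN={a@B4, c@B4, e@B3, e@B5, f@B2}   OUT={a@B4, c@B4, e@B5, f@B2}
  B6:   IN={a@B2, a@B4, c@B2, c@B4, e@B0, e@B5, f@B2}   OUT={a@B2, a@B4, c@B2, c@B4, e@B6, f@B2}
  B7:   IN={a@B2, a@B4, c@B2, c@B4, e@B6, f@B2}   OUT={a@B2, a@B4, b@B7, c@B2, c@B4, e@B6, f@B2}
  B8:   IN={a@B2, a@B4, b@B7, c@B2, c@B4, e@B6, f@B2}   OUT={a@B2, a@B4, b@B7, c@B2, c@B4, d@B8, e@B6, f@B8}
  B9:   IN={a@B2, a@B4, b@B7, c@B2, c@B4, d@B8, e@B6, f@B8}   OUT={a@B2, a@B4, b@B7, c@B2, c@B4, d@B8, e@B6, f@B9}

Merge at B2: IN[B2] = OUT[B1] = {a@B0, a@B2, c@B2, e@B0, f@B1}
Applying B2's transfer function to that IN value gives OUT[B2] (row B2 above).

Answer: {a@B2, c@B2, e@B0, f@B2}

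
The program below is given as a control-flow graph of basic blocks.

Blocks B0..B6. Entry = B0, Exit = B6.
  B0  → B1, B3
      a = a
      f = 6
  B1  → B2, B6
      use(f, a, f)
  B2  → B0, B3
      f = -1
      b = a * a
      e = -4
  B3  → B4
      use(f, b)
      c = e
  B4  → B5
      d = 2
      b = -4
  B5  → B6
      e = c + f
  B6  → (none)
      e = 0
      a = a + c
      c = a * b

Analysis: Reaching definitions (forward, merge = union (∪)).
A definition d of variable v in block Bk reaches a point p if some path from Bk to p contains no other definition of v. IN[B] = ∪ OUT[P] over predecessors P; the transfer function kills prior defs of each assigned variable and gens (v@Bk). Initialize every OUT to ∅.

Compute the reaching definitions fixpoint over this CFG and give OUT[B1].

Converged values:
  B0:  IN={a@B0, b@B2, e@B2, f@B2}  OUT={a@B0, b@B2, e@B2, f@B0}
  B1:  IN={a@B0, b@B2, e@B2, f@B0}  OUT={a@B0, b@B2, e@B2, f@B0}
  B2:  IN={a@B0, b@B2, e@B2, f@B0}  OUT={a@B0, b@B2, e@B2, f@B2}
  B3:  IN={a@B0, b@B2, e@B2, f@B0, f@B2}  OUT={a@B0, b@B2, c@B3, e@B2, f@B0, f@B2}
  B4:  IN={a@B0, b@B2, c@B3, e@B2, f@B0, f@B2}  OUT={a@B0, b@B4, c@B3, d@B4, e@B2, f@B0, f@B2}
  B5:  IN={a@B0, b@B4, c@B3, d@B4, e@B2, f@B0, f@B2}  OUT={a@B0, b@B4, c@B3, d@B4, e@B5, f@B0, f@B2}
  B6:  IN={a@B0, b@B2, b@B4, c@B3, d@B4, e@B2, e@B5, f@B0, f@B2}  OUT={a@B6, b@B2, b@B4, c@B6, d@B4, e@B6, f@B0, f@B2}

Merge at B1: IN[B1] = OUT[B0] = {a@B0, b@B2, e@B2, f@B0}
Applying B1's transfer function to that IN value gives OUT[B1] (row B1 above).

Answer: {a@B0, b@B2, e@B2, f@B0}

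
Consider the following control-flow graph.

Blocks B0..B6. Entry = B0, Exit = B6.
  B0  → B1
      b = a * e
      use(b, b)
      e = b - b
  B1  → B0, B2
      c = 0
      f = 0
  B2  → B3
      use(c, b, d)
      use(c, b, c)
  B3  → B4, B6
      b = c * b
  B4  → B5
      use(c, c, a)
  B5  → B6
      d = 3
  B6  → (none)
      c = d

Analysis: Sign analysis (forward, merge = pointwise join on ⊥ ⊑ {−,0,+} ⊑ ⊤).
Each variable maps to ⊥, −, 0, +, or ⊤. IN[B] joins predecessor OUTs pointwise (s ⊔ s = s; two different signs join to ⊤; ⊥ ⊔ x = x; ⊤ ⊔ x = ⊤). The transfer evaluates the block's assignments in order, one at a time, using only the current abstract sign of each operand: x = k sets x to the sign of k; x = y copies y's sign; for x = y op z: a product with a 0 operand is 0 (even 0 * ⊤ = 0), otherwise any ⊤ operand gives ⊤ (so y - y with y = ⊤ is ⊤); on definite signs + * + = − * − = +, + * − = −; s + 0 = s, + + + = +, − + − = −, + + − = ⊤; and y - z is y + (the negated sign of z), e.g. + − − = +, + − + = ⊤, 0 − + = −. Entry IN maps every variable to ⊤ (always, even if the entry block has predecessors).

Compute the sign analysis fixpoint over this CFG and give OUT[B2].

Answer: {a: ⊤, b: ⊤, c: 0, d: ⊤, e: ⊤, f: 0}

Trace:
Per-block solution:
  B0:   IN=(all ⊤)   OUT=(all ⊤)
  B1:   IN=(all ⊤)   OUT={c:0, f:0; rest ⊤}
  B2:   IN={c:0, f:0; rest ⊤}   OUT={c:0, f:0; rest ⊤}
  B3:   IN={c:0, f:0; rest ⊤}   OUT={b:0, c:0, f:0; rest ⊤}
  B4:   IN={b:0, c:0, f:0; rest ⊤}   OUT={b:0, c:0, f:0; rest ⊤}
  B5:   IN={b:0, c:0, f:0; rest ⊤}   OUT={b:0, c:0, d:+, f:0; rest ⊤}
  B6:   IN={b:0, c:0, f:0; rest ⊤}   OUT={b:0, f:0; rest ⊤}

Merge at B2: IN[B2] = OUT[B1] = {a: ⊤, b: ⊤, c: 0, d: ⊤, e: ⊤, f: 0}
Applying B2's transfer function to that IN value gives OUT[B2] (row B2 above).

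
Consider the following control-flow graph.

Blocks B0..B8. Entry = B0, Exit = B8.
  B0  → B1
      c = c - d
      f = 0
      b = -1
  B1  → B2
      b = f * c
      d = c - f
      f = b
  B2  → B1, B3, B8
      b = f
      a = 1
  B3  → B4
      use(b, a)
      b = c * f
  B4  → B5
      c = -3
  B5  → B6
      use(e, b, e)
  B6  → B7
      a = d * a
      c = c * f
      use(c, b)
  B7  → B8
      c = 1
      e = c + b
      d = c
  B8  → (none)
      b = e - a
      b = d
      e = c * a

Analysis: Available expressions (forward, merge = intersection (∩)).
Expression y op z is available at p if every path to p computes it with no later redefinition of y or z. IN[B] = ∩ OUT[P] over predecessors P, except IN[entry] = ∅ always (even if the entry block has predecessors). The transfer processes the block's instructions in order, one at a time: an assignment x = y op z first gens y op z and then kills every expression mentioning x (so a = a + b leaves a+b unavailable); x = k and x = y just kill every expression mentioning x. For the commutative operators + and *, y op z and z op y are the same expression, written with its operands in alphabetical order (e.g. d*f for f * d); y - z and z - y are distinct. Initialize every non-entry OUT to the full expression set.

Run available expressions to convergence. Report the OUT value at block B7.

Answer: {b+c}

Trace:
Fixpoint table:
  B0:  IN={}  OUT={}
  B1:  IN={}  OUT={}
  B2:  IN={}  OUT={}
  B3:  IN={}  OUT={c*f}
  B4:  IN={c*f}  OUT={}
  B5:  IN={}  OUT={}
  B6:  IN={}  OUT={}
  B7:  IN={}  OUT={b+c}
  B8:  IN={}  OUT={a*c}

Merge at B7: IN[B7] = OUT[B6] = {}
Applying B7's transfer function to that IN value gives OUT[B7] (row B7 above).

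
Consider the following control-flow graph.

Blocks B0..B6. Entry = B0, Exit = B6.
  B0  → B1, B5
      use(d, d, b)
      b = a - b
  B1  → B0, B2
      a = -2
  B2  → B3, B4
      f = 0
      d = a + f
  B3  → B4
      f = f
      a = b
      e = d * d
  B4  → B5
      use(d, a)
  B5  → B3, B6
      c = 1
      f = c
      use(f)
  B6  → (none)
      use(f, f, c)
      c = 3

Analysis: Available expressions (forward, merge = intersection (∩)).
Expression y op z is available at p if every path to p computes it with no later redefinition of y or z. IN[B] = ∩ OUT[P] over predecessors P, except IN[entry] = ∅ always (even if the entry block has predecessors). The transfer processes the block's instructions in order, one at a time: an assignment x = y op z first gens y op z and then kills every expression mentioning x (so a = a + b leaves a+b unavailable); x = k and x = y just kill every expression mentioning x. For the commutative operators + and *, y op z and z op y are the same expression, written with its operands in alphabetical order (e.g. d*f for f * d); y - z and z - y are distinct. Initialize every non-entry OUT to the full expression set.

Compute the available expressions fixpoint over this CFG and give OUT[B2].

Per-block solution:
  B0:  IN={}  OUT={}
  B1:  IN={}  OUT={}
  B2:  IN={}  OUT={a+f}
  B3:  IN={}  OUT={d*d}
  B4:  IN={}  OUT={}
  B5:  IN={}  OUT={}
  B6:  IN={}  OUT={}

Merge at B2: IN[B2] = OUT[B1] = {}
Applying B2's transfer function to that IN value gives OUT[B2] (row B2 above).

Answer: {a+f}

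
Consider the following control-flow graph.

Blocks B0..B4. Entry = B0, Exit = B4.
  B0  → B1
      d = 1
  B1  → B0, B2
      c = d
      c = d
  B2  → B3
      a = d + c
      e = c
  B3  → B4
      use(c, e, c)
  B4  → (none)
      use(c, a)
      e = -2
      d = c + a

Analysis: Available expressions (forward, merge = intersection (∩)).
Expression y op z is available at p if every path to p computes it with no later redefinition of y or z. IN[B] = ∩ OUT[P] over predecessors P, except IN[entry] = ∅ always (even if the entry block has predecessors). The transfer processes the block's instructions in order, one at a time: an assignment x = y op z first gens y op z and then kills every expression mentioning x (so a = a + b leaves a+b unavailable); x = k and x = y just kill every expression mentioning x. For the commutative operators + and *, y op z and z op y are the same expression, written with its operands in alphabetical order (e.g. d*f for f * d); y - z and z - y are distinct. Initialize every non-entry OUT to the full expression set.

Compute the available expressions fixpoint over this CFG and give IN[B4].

Per-block solution:
  B0:   IN={}   OUT={}
  B1:   IN={}   OUT={}
  B2:   IN={}   OUT={c+d}
  B3:   IN={c+d}   OUT={c+d}
  B4:   IN={c+d}   OUT={a+c}

Merge at B4: IN[B4] = OUT[B3] = {c+d}

Answer: {c+d}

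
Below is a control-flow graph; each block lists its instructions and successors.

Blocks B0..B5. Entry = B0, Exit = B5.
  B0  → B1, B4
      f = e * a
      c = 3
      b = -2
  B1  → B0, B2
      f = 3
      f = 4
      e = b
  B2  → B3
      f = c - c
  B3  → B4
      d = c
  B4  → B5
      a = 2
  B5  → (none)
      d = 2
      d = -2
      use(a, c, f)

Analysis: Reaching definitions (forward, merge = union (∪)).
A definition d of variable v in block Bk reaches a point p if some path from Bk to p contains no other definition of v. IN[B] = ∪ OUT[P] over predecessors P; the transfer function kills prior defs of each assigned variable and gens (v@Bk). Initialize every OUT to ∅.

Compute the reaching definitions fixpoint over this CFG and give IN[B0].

Per-block solution:
  B0:   IN={b@B0, c@B0, e@B1, f@B1}   OUT={b@B0, c@B0, e@B1, f@B0}
  B1:   IN={b@B0, c@B0, e@B1, f@B0}   OUT={b@B0, c@B0, e@B1, f@B1}
  B2:   IN={b@B0, c@B0, e@B1, f@B1}   OUT={b@B0, c@B0, e@B1, f@B2}
  B3:   IN={b@B0, c@B0, e@B1, f@B2}   OUT={b@B0, c@B0, d@B3, e@B1, f@B2}
  B4:   IN={b@B0, c@B0, d@B3, e@B1, f@B0, f@B2}   OUT={a@B4, b@B0, c@B0, d@B3, e@B1, f@B0, f@B2}
  B5:   IN={a@B4, b@B0, c@B0, d@B3, e@B1, f@B0, f@B2}   OUT={a@B4, b@B0, c@B0, d@B5, e@B1, f@B0, f@B2}

Merge at B0 (entry node, so the boundary value {} is joined with the incoming edge(s)): IN[B0] = {} ⊔ OUT[B1] = {b@B0, c@B0, e@B1, f@B1}

Answer: {b@B0, c@B0, e@B1, f@B1}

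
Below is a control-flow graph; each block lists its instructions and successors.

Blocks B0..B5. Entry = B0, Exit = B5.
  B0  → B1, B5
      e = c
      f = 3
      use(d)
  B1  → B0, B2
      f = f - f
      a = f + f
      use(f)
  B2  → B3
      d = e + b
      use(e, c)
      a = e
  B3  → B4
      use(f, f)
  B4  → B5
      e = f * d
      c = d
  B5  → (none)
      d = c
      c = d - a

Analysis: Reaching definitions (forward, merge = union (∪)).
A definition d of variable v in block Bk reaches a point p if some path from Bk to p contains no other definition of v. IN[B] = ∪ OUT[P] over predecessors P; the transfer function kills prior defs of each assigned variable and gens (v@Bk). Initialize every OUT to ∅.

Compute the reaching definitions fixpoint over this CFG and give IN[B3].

Answer: {a@B2, d@B2, e@B0, f@B1}

Derivation:
Converged values:
  B0: | IN={a@B1, e@B0, f@B1} | OUT={a@B1, e@B0, f@B0}
  B1: | IN={a@B1, e@B0, f@B0} | OUT={a@B1, e@B0, f@B1}
  B2: | IN={a@B1, e@B0, f@B1} | OUT={a@B2, d@B2, e@B0, f@B1}
  B3: | IN={a@B2, d@B2, e@B0, f@B1} | OUT={a@B2, d@B2, e@B0, f@B1}
  B4: | IN={a@B2, d@B2, e@B0, f@B1} | OUT={a@B2, c@B4, d@B2, e@B4, f@B1}
  B5: | IN={a@B1, a@B2, c@B4, d@B2, e@B0, e@B4, f@B0, f@B1} | OUT={a@B1, a@B2, c@B5, d@B5, e@B0, e@B4, f@B0, f@B1}

Merge at B3: IN[B3] = OUT[B2] = {a@B2, d@B2, e@B0, f@B1}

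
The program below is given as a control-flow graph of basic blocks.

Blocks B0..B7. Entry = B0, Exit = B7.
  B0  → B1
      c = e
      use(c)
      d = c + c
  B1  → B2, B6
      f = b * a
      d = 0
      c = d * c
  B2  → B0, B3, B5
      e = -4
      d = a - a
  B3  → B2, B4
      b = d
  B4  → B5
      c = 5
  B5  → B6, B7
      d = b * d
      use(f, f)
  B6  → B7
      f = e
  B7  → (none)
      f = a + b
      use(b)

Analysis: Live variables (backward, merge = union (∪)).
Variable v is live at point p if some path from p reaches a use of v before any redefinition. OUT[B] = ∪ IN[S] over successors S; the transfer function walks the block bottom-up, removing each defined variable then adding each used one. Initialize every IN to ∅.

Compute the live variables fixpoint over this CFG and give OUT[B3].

Answer: {a, b, d, e, f}

Derivation:
Per-block solution:
  B0: | IN={a, b, e} | OUT={a, b, c, e}
  B1: | IN={a, b, c, e} | OUT={a, b, e, f}
  B2: | IN={a, b, f} | OUT={a, b, d, e, f}
  B3: | IN={a, d, e, f} | OUT={a, b, d, e, f}
  B4: | IN={a, b, d, e, f} | OUT={a, b, d, e, f}
  B5: | IN={a, b, d, e, f} | OUT={a, b, e}
  B6: | IN={a, b, e} | OUT={a, b}
  B7: | IN={a, b} | OUT={}

Merge at B3: OUT[B3] = IN[B2] ⊔ IN[B4] = {a, b, d, e, f}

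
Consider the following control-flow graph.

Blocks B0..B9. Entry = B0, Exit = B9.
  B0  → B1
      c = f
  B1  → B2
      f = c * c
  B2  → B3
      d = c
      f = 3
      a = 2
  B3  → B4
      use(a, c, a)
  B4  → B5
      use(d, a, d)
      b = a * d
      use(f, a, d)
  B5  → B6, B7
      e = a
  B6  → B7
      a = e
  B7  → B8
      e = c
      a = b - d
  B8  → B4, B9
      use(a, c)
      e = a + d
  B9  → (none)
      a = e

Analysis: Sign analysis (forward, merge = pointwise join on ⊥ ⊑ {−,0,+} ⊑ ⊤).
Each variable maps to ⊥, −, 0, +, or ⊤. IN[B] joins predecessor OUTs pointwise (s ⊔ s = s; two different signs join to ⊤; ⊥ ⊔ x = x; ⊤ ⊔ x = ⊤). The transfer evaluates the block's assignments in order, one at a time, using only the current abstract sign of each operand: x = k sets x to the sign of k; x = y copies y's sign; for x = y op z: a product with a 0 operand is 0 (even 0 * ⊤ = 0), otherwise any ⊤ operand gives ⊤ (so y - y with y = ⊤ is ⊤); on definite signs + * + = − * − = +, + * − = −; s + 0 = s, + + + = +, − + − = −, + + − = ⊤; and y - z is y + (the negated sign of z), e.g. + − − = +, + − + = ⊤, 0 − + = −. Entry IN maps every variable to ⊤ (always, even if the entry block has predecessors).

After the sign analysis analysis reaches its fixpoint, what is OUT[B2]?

Answer: {a: +, b: ⊤, c: ⊤, d: ⊤, e: ⊤, f: +}

Working:
Converged values:
  B0:  IN=(all ⊤)  OUT=(all ⊤)
  B1:  IN=(all ⊤)  OUT=(all ⊤)
  B2:  IN=(all ⊤)  OUT={a:+, f:+; rest ⊤}
  B3:  IN={a:+, f:+; rest ⊤}  OUT={a:+, f:+; rest ⊤}
  B4:  IN={f:+; rest ⊤}  OUT={f:+; rest ⊤}
  B5:  IN={f:+; rest ⊤}  OUT={f:+; rest ⊤}
  B6:  IN={f:+; rest ⊤}  OUT={f:+; rest ⊤}
  B7:  IN={f:+; rest ⊤}  OUT={f:+; rest ⊤}
  B8:  IN={f:+; rest ⊤}  OUT={f:+; rest ⊤}
  B9:  IN={f:+; rest ⊤}  OUT={f:+; rest ⊤}

Merge at B2: IN[B2] = OUT[B1] = {a: ⊤, b: ⊤, c: ⊤, d: ⊤, e: ⊤, f: ⊤}
Applying B2's transfer function to that IN value gives OUT[B2] (row B2 above).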